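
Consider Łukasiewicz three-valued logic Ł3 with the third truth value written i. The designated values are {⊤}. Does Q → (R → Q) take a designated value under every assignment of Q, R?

Every assignment of Q, R over {⊤, i, ⊥} gives a value in {⊤}.
In particular, with Q=i, R=i: Q → (R → Q) = ⊤.

Yes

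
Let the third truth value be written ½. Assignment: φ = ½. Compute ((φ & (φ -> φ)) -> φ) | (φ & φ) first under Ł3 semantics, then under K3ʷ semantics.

In Ł3: φ -> φ = ½ -> ½ = ⊤  [min(1, 1−½+½)]
φ & (φ -> φ) = ½ & ⊤ = ½
(φ & (φ -> φ)) -> φ = ½ -> ½ = ⊤
φ & φ = ½ & ½ = ½
((φ & (φ -> φ)) -> φ) | (φ & φ) = ⊤ | ½ = ⊤
In K3ʷ: φ -> φ = ½ -> ½ = ½
φ & (φ -> φ) = ½ & ½ = ½
(φ & (φ -> φ)) -> φ = ½ -> ½ = ½
φ & φ = ½ & ½ = ½
((φ & (φ -> φ)) -> φ) | (φ & φ) = ½ | ½ = ½
They differ because Ł3 and K3ʷ treat ½ differently under the binary connectives.

⊤; ½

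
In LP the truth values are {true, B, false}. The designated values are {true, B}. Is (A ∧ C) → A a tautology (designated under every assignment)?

Yes

Every assignment of A, C over {true, B, false} gives a value in {true, B}.
In particular, with A=B, C=B: (A ∧ C) → A = B.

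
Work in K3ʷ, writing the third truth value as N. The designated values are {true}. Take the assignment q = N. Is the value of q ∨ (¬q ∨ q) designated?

No

¬q = ¬N = N
¬q ∨ q = N ∨ N = N
q ∨ (¬q ∨ q) = N ∨ N = N
N ∉ {true}.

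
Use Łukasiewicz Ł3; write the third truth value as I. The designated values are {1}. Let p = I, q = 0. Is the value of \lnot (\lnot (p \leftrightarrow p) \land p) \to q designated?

No

p \leftrightarrow p = I \leftrightarrow I = 1  [1 − |½−½|]
\lnot (p \leftrightarrow p) = \lnot 1 = 0
\lnot (p \leftrightarrow p) \land p = 0 \land I = 0
\lnot (\lnot (p \leftrightarrow p) \land p) = \lnot 0 = 1
\lnot (\lnot (p \leftrightarrow p) \land p) \to q = 1 \to 0 = 0
0 ∉ {1}.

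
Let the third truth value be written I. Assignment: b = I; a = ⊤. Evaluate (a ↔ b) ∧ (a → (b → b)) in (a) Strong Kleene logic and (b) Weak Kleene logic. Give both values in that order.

In Strong Kleene logic: a ↔ b = ⊤ ↔ I = I
b → b = I → I = I  [¬I ∨ I]
a → (b → b) = ⊤ → I = I
(a ↔ b) ∧ (a → (b → b)) = I ∧ I = I
In Weak Kleene logic: a ↔ b = ⊤ ↔ I = I
b → b = I → I = I
a → (b → b) = ⊤ → I = I
(a ↔ b) ∧ (a → (b → b)) = I ∧ I = I

I; I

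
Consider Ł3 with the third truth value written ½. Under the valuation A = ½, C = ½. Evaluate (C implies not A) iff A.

not A = not ½ = ½
C implies not A = ½ implies ½ = ⊤  [min(1, 1−½+½)]
(C implies not A) iff A = ⊤ iff ½ = ½

½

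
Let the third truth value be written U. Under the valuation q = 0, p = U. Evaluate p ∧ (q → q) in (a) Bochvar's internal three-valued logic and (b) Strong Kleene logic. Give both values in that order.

U; U

In Bochvar's internal three-valued logic: q → q = 0 → 0 = 1
p ∧ (q → q) = U ∧ 1 = U
In Strong Kleene logic: q → q = 0 → 0 = 1
p ∧ (q → q) = U ∧ 1 = U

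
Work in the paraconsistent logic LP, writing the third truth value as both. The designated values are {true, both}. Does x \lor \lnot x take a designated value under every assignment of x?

Every assignment of x over {true, both, false} gives a value in {true, both}.
In particular, with x=both: x \lor \lnot x = both.

Yes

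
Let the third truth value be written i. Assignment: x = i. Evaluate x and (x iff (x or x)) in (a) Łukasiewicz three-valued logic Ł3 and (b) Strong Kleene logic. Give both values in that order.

i; i

In Łukasiewicz three-valued logic Ł3: x or x = i or i = i
x iff (x or x) = i iff i = True  [1 − |½−½|]
x and (x iff (x or x)) = i and True = i
In Strong Kleene logic: x or x = i or i = i
x iff (x or x) = i iff i = i
x and (x iff (x or x)) = i and i = i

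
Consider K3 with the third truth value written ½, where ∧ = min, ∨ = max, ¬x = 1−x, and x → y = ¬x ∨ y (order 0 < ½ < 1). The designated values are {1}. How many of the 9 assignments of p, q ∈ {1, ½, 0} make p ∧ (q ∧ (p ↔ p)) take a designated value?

Designated under: (p=1, q=1).

1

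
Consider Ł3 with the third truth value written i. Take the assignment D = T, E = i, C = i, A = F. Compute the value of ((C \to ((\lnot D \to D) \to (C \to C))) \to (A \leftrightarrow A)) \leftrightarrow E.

\lnot D = \lnot T = F
\lnot D \to D = F \to T = T
C \to C = i \to i = T  [min(1, 1−½+½)]
(\lnot D \to D) \to (C \to C) = T \to T = T
C \to ((\lnot D \to D) \to (C \to C)) = i \to T = T
A \leftrightarrow A = F \leftrightarrow F = T
(C \to ((\lnot D \to D) \to (C \to C))) \to (A \leftrightarrow A) = T \to T = T
((C \to ((\lnot D \to D) \to (C \to C))) \to (A \leftrightarrow A)) \leftrightarrow E = T \leftrightarrow i = i

i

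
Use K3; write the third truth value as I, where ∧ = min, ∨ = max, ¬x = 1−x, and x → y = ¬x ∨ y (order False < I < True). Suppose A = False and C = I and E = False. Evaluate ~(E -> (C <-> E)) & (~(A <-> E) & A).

False

C <-> E = I <-> False = I
E -> (C <-> E) = False -> I = True  [~False | I]
~(E -> (C <-> E)) = ~True = False
A <-> E = False <-> False = True
~(A <-> E) = ~True = False
~(A <-> E) & A = False & False = False
~(E -> (C <-> E)) & (~(A <-> E) & A) = False & False = False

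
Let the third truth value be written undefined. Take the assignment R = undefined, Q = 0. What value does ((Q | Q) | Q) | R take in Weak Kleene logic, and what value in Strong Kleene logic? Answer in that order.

In Weak Kleene logic: Q | Q = 0 | 0 = 0
(Q | Q) | Q = 0 | 0 = 0
((Q | Q) | Q) | R = 0 | undefined = undefined
In Strong Kleene logic: Q | Q = 0 | 0 = 0
(Q | Q) | Q = 0 | 0 = 0
((Q | Q) | Q) | R = 0 | undefined = undefined

undefined; undefined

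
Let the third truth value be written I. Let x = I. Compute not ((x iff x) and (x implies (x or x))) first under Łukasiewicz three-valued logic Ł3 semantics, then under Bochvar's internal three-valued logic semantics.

In Łukasiewicz three-valued logic Ł3: x iff x = I iff I = True  [1 − |½−½|]
x or x = I or I = I
x implies (x or x) = I implies I = True
(x iff x) and (x implies (x or x)) = True and True = True
not ((x iff x) and (x implies (x or x))) = not True = False
In Bochvar's internal three-valued logic: x iff x = I iff I = I
x or x = I or I = I
x implies (x or x) = I implies I = I  [any arg is the third value ⇒ result is the third value]
(x iff x) and (x implies (x or x)) = I and I = I
not ((x iff x) and (x implies (x or x))) = not I = I
They differ because Łukasiewicz three-valued logic Ł3 and Bochvar's internal three-valued logic treat I differently under the binary connectives.

False; I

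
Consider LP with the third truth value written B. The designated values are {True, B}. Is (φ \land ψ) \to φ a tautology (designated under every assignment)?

Every assignment of φ, ψ over {True, B, False} gives a value in {True, B}.
In particular, with φ=B, ψ=B: (φ \land ψ) \to φ = B.

Yes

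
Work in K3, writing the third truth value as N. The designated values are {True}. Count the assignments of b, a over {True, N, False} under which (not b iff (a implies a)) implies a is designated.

Designated under: (b=True, a=True); (b=True, a=False); (b=N, a=True); (b=False, a=True).

4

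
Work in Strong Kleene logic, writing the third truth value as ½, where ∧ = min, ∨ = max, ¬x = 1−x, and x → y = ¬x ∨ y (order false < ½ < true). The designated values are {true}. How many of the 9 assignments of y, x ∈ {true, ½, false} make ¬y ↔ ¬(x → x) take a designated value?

2

Designated under: (y=true, x=true); (y=true, x=false).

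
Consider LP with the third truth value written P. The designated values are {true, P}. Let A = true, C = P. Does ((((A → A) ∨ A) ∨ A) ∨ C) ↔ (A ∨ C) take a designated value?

Yes

A → A = true → true = true
(A → A) ∨ A = true ∨ true = true
((A → A) ∨ A) ∨ A = true ∨ true = true
(((A → A) ∨ A) ∨ A) ∨ C = true ∨ P = true
A ∨ C = true ∨ P = true
((((A → A) ∨ A) ∨ A) ∨ C) ↔ (A ∨ C) = true ↔ true = true
true ∈ {true, P}.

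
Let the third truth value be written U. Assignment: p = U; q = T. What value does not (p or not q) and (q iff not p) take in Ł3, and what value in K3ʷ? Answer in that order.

In Ł3: not q = not T = F
p or not q = U or F = U
not (p or not q) = not U = U
not p = not U = U
q iff not p = T iff U = U  [1 − |1−½|]
not (p or not q) and (q iff not p) = U and U = U
In K3ʷ: not q = not T = F
p or not q = U or F = U
not (p or not q) = not U = U
not p = not U = U
q iff not p = T iff U = U
not (p or not q) and (q iff not p) = U and U = U

U; U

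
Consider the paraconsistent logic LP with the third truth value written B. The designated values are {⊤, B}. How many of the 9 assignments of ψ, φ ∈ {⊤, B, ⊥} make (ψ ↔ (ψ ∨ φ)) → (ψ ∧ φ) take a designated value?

7

Of the 9 assignments, 7 give a value in {⊤, B}.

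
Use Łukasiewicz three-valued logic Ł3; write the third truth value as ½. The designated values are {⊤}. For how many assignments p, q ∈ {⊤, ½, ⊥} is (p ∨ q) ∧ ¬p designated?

1

Designated under: (p=⊥, q=⊤).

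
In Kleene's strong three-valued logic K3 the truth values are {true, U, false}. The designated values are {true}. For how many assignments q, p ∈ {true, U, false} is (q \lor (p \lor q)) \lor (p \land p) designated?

5

Of the 9 assignments, 5 give a value in {true}.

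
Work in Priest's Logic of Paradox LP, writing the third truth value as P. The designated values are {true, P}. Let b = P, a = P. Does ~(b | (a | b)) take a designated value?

Yes

a | b = P | P = P
b | (a | b) = P | P = P
~(b | (a | b)) = ~P = P
P ∈ {true, P}.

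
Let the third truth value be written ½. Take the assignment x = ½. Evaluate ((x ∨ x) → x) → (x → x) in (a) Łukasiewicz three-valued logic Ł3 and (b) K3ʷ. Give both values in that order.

In Łukasiewicz three-valued logic Ł3: x ∨ x = ½ ∨ ½ = ½
(x ∨ x) → x = ½ → ½ = ⊤  [min(1, 1−½+½)]
x → x = ½ → ½ = ⊤
((x ∨ x) → x) → (x → x) = ⊤ → ⊤ = ⊤
In K3ʷ: x ∨ x = ½ ∨ ½ = ½
(x ∨ x) → x = ½ → ½ = ½  [any arg is the third value ⇒ result is the third value]
x → x = ½ → ½ = ½
((x ∨ x) → x) → (x → x) = ½ → ½ = ½
They differ because Łukasiewicz three-valued logic Ł3 and K3ʷ treat ½ differently under the binary connectives.

⊤; ½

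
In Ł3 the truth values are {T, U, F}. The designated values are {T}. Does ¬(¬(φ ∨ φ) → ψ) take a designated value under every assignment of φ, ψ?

Countermodel: φ=T, ψ=T gives F, which is not designated.

No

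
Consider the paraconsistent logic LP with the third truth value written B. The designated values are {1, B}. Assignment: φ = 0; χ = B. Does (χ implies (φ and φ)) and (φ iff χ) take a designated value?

φ and φ = 0 and 0 = 0
χ implies (φ and φ) = B implies 0 = B
φ iff χ = 0 iff B = B
(χ implies (φ and φ)) and (φ iff χ) = B and B = B
B ∈ {1, B}.

Yes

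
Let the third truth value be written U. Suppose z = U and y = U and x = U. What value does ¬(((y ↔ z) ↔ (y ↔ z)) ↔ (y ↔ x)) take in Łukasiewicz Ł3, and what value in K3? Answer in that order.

In Łukasiewicz Ł3: y ↔ z = U ↔ U = T  [1 − |½−½|]
y ↔ z = U ↔ U = T
(y ↔ z) ↔ (y ↔ z) = T ↔ T = T
y ↔ x = U ↔ U = T
((y ↔ z) ↔ (y ↔ z)) ↔ (y ↔ x) = T ↔ T = T
¬(((y ↔ z) ↔ (y ↔ z)) ↔ (y ↔ x)) = ¬T = F
In K3: y ↔ z = U ↔ U = U
y ↔ z = U ↔ U = U
(y ↔ z) ↔ (y ↔ z) = U ↔ U = U
y ↔ x = U ↔ U = U
((y ↔ z) ↔ (y ↔ z)) ↔ (y ↔ x) = U ↔ U = U
¬(((y ↔ z) ↔ (y ↔ z)) ↔ (y ↔ x)) = ¬U = U
They differ because Łukasiewicz Ł3 and K3 treat U differently under implication.

F; U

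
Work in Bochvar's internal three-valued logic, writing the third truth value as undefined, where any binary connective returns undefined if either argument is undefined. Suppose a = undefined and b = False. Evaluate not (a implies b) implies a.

a implies b = undefined implies False = undefined  [any arg is the third value ⇒ result is the third value]
not (a implies b) = not undefined = undefined
not (a implies b) implies a = undefined implies undefined = undefined

undefined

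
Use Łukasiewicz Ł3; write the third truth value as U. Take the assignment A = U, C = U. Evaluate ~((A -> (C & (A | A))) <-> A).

U

A | A = U | U = U
C & (A | A) = U & U = U
A -> (C & (A | A)) = U -> U = 1
(A -> (C & (A | A))) <-> A = 1 <-> U = U
~((A -> (C & (A | A))) <-> A) = ~U = U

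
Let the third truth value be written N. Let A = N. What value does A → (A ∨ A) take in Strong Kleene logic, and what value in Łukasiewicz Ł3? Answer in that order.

N; 1

In Strong Kleene logic: A ∨ A = N ∨ N = N
A → (A ∨ A) = N → N = N  [¬N ∨ N]
In Łukasiewicz Ł3: A ∨ A = N ∨ N = N
A → (A ∨ A) = N → N = 1  [min(1, 1−½+½)]
They differ because Strong Kleene logic and Łukasiewicz Ł3 treat N differently under implication.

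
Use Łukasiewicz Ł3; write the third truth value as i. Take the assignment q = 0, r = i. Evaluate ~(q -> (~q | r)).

~q = ~0 = 1
~q | r = 1 | i = 1
q -> (~q | r) = 0 -> 1 = 1
~(q -> (~q | r)) = ~1 = 0

0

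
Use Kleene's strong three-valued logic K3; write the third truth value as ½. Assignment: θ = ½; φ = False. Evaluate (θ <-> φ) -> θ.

½

θ <-> φ = ½ <-> False = ½
(θ <-> φ) -> θ = ½ -> ½ = ½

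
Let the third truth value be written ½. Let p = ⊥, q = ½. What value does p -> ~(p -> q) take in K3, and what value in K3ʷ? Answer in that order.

In K3: p -> q = ⊥ -> ½ = ⊤  [~⊥ | ½]
~(p -> q) = ~⊤ = ⊥
p -> ~(p -> q) = ⊥ -> ⊥ = ⊤
In K3ʷ: p -> q = ⊥ -> ½ = ½
~(p -> q) = ~½ = ½
p -> ~(p -> q) = ⊥ -> ½ = ½
They differ because K3 and K3ʷ treat ½ differently under the binary connectives.

⊤; ½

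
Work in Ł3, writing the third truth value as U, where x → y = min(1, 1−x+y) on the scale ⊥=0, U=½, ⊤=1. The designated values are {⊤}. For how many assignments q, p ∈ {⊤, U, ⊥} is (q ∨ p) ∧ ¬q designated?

1

Designated under: (q=⊥, p=⊤).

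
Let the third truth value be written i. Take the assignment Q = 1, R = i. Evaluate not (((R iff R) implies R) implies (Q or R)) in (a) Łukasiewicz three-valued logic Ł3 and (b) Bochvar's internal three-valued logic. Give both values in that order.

In Łukasiewicz three-valued logic Ł3: R iff R = i iff i = 1
(R iff R) implies R = 1 implies i = i
Q or R = 1 or i = 1
((R iff R) implies R) implies (Q or R) = i implies 1 = 1
not (((R iff R) implies R) implies (Q or R)) = not 1 = 0
In Bochvar's internal three-valued logic: R iff R = i iff i = i
(R iff R) implies R = i implies i = i  [any arg is the third value ⇒ result is the third value]
Q or R = 1 or i = i
((R iff R) implies R) implies (Q or R) = i implies i = i
not (((R iff R) implies R) implies (Q or R)) = not i = i
They differ because Łukasiewicz three-valued logic Ł3 and Bochvar's internal three-valued logic treat i differently under the binary connectives.

0; i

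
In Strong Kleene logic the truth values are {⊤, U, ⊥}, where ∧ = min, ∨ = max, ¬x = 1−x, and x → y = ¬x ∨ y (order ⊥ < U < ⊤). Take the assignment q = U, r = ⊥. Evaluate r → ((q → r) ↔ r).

q → r = U → ⊥ = U
(q → r) ↔ r = U ↔ ⊥ = U
r → ((q → r) ↔ r) = ⊥ → U = ⊤

⊤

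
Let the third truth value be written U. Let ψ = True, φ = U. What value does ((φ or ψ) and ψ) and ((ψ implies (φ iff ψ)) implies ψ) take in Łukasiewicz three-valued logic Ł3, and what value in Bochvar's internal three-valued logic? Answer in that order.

True; U

In Łukasiewicz three-valued logic Ł3: φ or ψ = U or True = True
(φ or ψ) and ψ = True and True = True
φ iff ψ = U iff True = U  [1 − |½−1|]
ψ implies (φ iff ψ) = True implies U = U
(ψ implies (φ iff ψ)) implies ψ = U implies True = True
((φ or ψ) and ψ) and ((ψ implies (φ iff ψ)) implies ψ) = True and True = True
In Bochvar's internal three-valued logic: φ or ψ = U or True = U
(φ or ψ) and ψ = U and True = U
φ iff ψ = U iff True = U
ψ implies (φ iff ψ) = True implies U = U
(ψ implies (φ iff ψ)) implies ψ = U implies True = U
((φ or ψ) and ψ) and ((ψ implies (φ iff ψ)) implies ψ) = U and U = U
They differ because Łukasiewicz three-valued logic Ł3 and Bochvar's internal three-valued logic treat U differently under the binary connectives.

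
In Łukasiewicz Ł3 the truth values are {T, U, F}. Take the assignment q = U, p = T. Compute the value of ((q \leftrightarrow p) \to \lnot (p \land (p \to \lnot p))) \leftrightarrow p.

q \leftrightarrow p = U \leftrightarrow T = U
\lnot p = \lnot T = F
p \to \lnot p = T \to F = F
p \land (p \to \lnot p) = T \land F = F
\lnot (p \land (p \to \lnot p)) = \lnot F = T
(q \leftrightarrow p) \to \lnot (p \land (p \to \lnot p)) = U \to T = T
((q \leftrightarrow p) \to \lnot (p \land (p \to \lnot p))) \leftrightarrow p = T \leftrightarrow T = T

T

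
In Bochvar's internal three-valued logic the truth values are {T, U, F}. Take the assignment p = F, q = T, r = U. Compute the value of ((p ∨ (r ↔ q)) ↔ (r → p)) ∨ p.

r ↔ q = U ↔ T = U
p ∨ (r ↔ q) = F ∨ U = U
r → p = U → F = U
(p ∨ (r ↔ q)) ↔ (r → p) = U ↔ U = U
((p ∨ (r ↔ q)) ↔ (r → p)) ∨ p = U ∨ F = U

U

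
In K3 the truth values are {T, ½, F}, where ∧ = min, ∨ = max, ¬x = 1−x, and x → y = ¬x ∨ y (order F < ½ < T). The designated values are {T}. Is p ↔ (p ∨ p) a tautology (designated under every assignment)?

No

Countermodel: p=½ gives ½, which is not designated.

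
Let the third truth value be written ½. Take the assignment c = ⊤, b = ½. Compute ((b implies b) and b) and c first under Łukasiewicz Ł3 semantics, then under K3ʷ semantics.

In Łukasiewicz Ł3: b implies b = ½ implies ½ = ⊤  [min(1, 1−½+½)]
(b implies b) and b = ⊤ and ½ = ½
((b implies b) and b) and c = ½ and ⊤ = ½
In K3ʷ: b implies b = ½ implies ½ = ½  [any arg is the third value ⇒ result is the third value]
(b implies b) and b = ½ and ½ = ½
((b implies b) and b) and c = ½ and ⊤ = ½

½; ½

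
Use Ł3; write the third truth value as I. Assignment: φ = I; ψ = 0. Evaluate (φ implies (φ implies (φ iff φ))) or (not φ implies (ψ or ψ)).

φ iff φ = I iff I = 1  [1 − |½−½|]
φ implies (φ iff φ) = I implies 1 = 1
φ implies (φ implies (φ iff φ)) = I implies 1 = 1
not φ = not I = I
ψ or ψ = 0 or 0 = 0
not φ implies (ψ or ψ) = I implies 0 = I
(φ implies (φ implies (φ iff φ))) or (not φ implies (ψ or ψ)) = 1 or I = 1

1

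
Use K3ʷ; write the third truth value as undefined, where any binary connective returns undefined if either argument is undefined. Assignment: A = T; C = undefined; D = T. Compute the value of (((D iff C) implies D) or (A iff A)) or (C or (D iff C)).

D iff C = T iff undefined = undefined
(D iff C) implies D = undefined implies T = undefined  [any arg is the third value ⇒ result is the third value]
A iff A = T iff T = T
((D iff C) implies D) or (A iff A) = undefined or T = undefined
D iff C = T iff undefined = undefined
C or (D iff C) = undefined or undefined = undefined
(((D iff C) implies D) or (A iff A)) or (C or (D iff C)) = undefined or undefined = undefined

undefined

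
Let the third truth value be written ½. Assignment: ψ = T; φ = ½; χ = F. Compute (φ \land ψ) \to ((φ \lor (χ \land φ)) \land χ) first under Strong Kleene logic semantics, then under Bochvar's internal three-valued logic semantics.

½; ½

In Strong Kleene logic: φ \land ψ = ½ \land T = ½
χ \land φ = F \land ½ = F
φ \lor (χ \land φ) = ½ \lor F = ½
(φ \lor (χ \land φ)) \land χ = ½ \land F = F
(φ \land ψ) \to ((φ \lor (χ \land φ)) \land χ) = ½ \to F = ½  [\lnot ½ \lor F]
In Bochvar's internal three-valued logic: φ \land ψ = ½ \land T = ½
χ \land φ = F \land ½ = ½
φ \lor (χ \land φ) = ½ \lor ½ = ½
(φ \lor (χ \land φ)) \land χ = ½ \land F = ½
(φ \land ψ) \to ((φ \lor (χ \land φ)) \land χ) = ½ \to ½ = ½  [any arg is the third value ⇒ result is the third value]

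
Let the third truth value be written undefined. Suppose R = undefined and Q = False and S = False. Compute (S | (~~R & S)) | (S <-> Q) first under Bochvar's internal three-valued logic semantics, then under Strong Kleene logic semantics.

undefined; True

In Bochvar's internal three-valued logic: ~R = ~undefined = undefined
~~R = ~undefined = undefined
~~R & S = undefined & False = undefined
S | (~~R & S) = False | undefined = undefined
S <-> Q = False <-> False = True
(S | (~~R & S)) | (S <-> Q) = undefined | True = undefined
In Strong Kleene logic: ~R = ~undefined = undefined
~~R = ~undefined = undefined
~~R & S = undefined & False = False
S | (~~R & S) = False | False = False
S <-> Q = False <-> False = True
(S | (~~R & S)) | (S <-> Q) = False | True = True
They differ because Bochvar's internal three-valued logic and Strong Kleene logic treat undefined differently under the binary connectives.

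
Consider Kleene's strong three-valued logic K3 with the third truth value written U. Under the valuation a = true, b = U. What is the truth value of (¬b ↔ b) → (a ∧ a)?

true

¬b = ¬U = U
¬b ↔ b = U ↔ U = U
a ∧ a = true ∧ true = true
(¬b ↔ b) → (a ∧ a) = U → true = true  [¬U ∨ true]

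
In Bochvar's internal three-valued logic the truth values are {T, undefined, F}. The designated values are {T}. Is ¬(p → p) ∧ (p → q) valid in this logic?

Countermodel: p=T, q=T gives F, which is not designated.

No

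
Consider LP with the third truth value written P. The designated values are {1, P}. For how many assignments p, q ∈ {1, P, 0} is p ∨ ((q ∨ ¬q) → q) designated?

8

Of the 9 assignments, 8 give a value in {1, P}.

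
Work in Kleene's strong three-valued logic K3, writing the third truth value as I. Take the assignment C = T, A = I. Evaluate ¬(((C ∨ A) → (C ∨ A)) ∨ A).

C ∨ A = T ∨ I = T
C ∨ A = T ∨ I = T
(C ∨ A) → (C ∨ A) = T → T = T
((C ∨ A) → (C ∨ A)) ∨ A = T ∨ I = T
¬(((C ∨ A) → (C ∨ A)) ∨ A) = ¬T = F

F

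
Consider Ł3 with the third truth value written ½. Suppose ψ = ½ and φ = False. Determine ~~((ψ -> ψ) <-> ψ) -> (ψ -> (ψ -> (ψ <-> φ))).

True

ψ -> ψ = ½ -> ½ = True
(ψ -> ψ) <-> ψ = True <-> ½ = ½
~((ψ -> ψ) <-> ψ) = ~½ = ½
~~((ψ -> ψ) <-> ψ) = ~½ = ½
ψ <-> φ = ½ <-> False = ½
ψ -> (ψ <-> φ) = ½ -> ½ = True
ψ -> (ψ -> (ψ <-> φ)) = ½ -> True = True
~~((ψ -> ψ) <-> ψ) -> (ψ -> (ψ -> (ψ <-> φ))) = ½ -> True = True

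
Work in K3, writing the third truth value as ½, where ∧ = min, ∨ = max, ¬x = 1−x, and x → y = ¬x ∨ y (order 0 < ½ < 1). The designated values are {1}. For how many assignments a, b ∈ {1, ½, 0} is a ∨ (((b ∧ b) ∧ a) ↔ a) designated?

6

Of the 9 assignments, 6 give a value in {1}.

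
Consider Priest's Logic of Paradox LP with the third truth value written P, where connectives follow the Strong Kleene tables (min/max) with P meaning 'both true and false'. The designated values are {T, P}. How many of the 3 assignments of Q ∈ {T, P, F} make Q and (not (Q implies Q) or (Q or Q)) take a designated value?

Q=T: T ✓
Q=P: P ✓
Q=F: F ·

2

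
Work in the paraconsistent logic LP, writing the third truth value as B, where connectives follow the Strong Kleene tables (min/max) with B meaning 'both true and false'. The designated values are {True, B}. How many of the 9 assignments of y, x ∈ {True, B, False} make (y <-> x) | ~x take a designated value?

Of the 9 assignments, 8 give a value in {True, B}.

8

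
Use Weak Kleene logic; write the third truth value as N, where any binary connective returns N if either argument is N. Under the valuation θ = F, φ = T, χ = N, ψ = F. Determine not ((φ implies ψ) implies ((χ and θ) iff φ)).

φ implies ψ = T implies F = F
χ and θ = N and F = N
(χ and θ) iff φ = N iff T = N
(φ implies ψ) implies ((χ and θ) iff φ) = F implies N = N
not ((φ implies ψ) implies ((χ and θ) iff φ)) = not N = N

N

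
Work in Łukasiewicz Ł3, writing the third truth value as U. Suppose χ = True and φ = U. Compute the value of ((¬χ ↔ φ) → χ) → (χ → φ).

¬χ = ¬True = False
¬χ ↔ φ = False ↔ U = U  [1 − |0−½|]
(¬χ ↔ φ) → χ = U → True = True
χ → φ = True → U = U
((¬χ ↔ φ) → χ) → (χ → φ) = True → U = U

U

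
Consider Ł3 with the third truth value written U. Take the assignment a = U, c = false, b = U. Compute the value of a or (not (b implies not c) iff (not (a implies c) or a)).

U

not c = not false = true
b implies not c = U implies true = true  [min(1, 1−½+1)]
not (b implies not c) = not true = false
a implies c = U implies false = U
not (a implies c) = not U = U
not (a implies c) or a = U or U = U
not (b implies not c) iff (not (a implies c) or a) = false iff U = U
a or (not (b implies not c) iff (not (a implies c) or a)) = U or U = U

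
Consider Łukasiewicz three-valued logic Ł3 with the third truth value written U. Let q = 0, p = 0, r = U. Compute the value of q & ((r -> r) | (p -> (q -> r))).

0

r -> r = U -> U = 1
q -> r = 0 -> U = 1
p -> (q -> r) = 0 -> 1 = 1
(r -> r) | (p -> (q -> r)) = 1 | 1 = 1
q & ((r -> r) | (p -> (q -> r))) = 0 & 1 = 0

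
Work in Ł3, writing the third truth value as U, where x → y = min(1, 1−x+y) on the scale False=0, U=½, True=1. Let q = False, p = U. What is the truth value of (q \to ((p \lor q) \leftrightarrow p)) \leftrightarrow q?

False

p \lor q = U \lor False = U
(p \lor q) \leftrightarrow p = U \leftrightarrow U = True  [1 − |½−½|]
q \to ((p \lor q) \leftrightarrow p) = False \to True = True
(q \to ((p \lor q) \leftrightarrow p)) \leftrightarrow q = True \leftrightarrow False = False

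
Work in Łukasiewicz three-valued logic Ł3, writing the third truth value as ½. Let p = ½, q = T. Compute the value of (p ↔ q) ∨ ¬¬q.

p ↔ q = ½ ↔ T = ½  [1 − |½−1|]
¬q = ¬T = F
¬¬q = ¬F = T
(p ↔ q) ∨ ¬¬q = ½ ∨ T = T

T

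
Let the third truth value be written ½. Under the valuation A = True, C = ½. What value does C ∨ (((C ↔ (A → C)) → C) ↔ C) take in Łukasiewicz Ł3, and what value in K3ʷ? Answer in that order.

True; ½

In Łukasiewicz Ł3: A → C = True → ½ = ½  [min(1, 1−1+½)]
C ↔ (A → C) = ½ ↔ ½ = True
(C ↔ (A → C)) → C = True → ½ = ½
((C ↔ (A → C)) → C) ↔ C = ½ ↔ ½ = True
C ∨ (((C ↔ (A → C)) → C) ↔ C) = ½ ∨ True = True
In K3ʷ: A → C = True → ½ = ½
C ↔ (A → C) = ½ ↔ ½ = ½
(C ↔ (A → C)) → C = ½ → ½ = ½
((C ↔ (A → C)) → C) ↔ C = ½ ↔ ½ = ½
C ∨ (((C ↔ (A → C)) → C) ↔ C) = ½ ∨ ½ = ½
They differ because Łukasiewicz Ł3 and K3ʷ treat ½ differently under the binary connectives.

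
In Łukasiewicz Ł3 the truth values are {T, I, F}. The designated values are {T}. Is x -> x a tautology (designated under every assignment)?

Yes

Every assignment of x over {T, I, F} gives a value in {T}.
In particular, with x=I: x -> x = T.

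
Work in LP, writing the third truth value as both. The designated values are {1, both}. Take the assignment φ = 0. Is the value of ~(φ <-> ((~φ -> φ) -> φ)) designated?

Yes

~φ = ~0 = 1
~φ -> φ = 1 -> 0 = 0
(~φ -> φ) -> φ = 0 -> 0 = 1
φ <-> ((~φ -> φ) -> φ) = 0 <-> 1 = 0
~(φ <-> ((~φ -> φ) -> φ)) = ~0 = 1
1 ∈ {1, both}.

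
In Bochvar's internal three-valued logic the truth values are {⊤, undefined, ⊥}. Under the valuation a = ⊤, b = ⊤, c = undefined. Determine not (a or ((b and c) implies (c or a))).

b and c = ⊤ and undefined = undefined
c or a = undefined or ⊤ = undefined
(b and c) implies (c or a) = undefined implies undefined = undefined  [any arg is the third value ⇒ result is the third value]
a or ((b and c) implies (c or a)) = ⊤ or undefined = undefined
not (a or ((b and c) implies (c or a))) = not undefined = undefined

undefined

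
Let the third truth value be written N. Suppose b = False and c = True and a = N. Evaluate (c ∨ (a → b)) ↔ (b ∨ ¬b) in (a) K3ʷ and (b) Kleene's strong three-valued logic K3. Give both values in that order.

In K3ʷ: a → b = N → False = N  [any arg is the third value ⇒ result is the third value]
c ∨ (a → b) = True ∨ N = N
¬b = ¬False = True
b ∨ ¬b = False ∨ True = True
(c ∨ (a → b)) ↔ (b ∨ ¬b) = N ↔ True = N
In Kleene's strong three-valued logic K3: a → b = N → False = N  [¬N ∨ False]
c ∨ (a → b) = True ∨ N = True
¬b = ¬False = True
b ∨ ¬b = False ∨ True = True
(c ∨ (a → b)) ↔ (b ∨ ¬b) = True ↔ True = True
They differ because K3ʷ and Kleene's strong three-valued logic K3 treat N differently under the binary connectives.

N; True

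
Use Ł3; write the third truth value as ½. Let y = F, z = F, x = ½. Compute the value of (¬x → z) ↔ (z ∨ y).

¬x = ¬½ = ½
¬x → z = ½ → F = ½  [min(1, 1−½+0)]
z ∨ y = F ∨ F = F
(¬x → z) ↔ (z ∨ y) = ½ ↔ F = ½

½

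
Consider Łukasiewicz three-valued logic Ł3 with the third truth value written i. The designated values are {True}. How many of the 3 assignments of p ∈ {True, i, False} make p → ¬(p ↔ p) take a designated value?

1

p=True: False ·
p=i: i ·
p=False: True ✓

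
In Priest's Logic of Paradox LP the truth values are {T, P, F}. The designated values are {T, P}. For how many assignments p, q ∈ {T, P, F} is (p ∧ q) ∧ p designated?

Designated under: (p=T, q=T); (p=T, q=P); (p=P, q=T); (p=P, q=P).

4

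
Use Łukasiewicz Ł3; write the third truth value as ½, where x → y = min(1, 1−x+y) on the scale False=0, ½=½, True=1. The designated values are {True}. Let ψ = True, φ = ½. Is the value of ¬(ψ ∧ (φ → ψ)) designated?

No

φ → ψ = ½ → True = True
ψ ∧ (φ → ψ) = True ∧ True = True
¬(ψ ∧ (φ → ψ)) = ¬True = False
False ∉ {True}.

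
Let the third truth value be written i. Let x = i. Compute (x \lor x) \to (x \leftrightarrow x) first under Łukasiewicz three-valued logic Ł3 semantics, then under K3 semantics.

In Łukasiewicz three-valued logic Ł3: x \lor x = i \lor i = i
x \leftrightarrow x = i \leftrightarrow i = True  [1 − |½−½|]
(x \lor x) \to (x \leftrightarrow x) = i \to True = True
In K3: x \lor x = i \lor i = i
x \leftrightarrow x = i \leftrightarrow i = i
(x \lor x) \to (x \leftrightarrow x) = i \to i = i  [\lnot i \lor i]
They differ because Łukasiewicz three-valued logic Ł3 and K3 treat i differently under implication.

True; i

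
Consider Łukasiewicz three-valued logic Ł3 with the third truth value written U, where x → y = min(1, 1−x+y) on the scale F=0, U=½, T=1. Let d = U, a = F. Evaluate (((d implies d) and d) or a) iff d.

d implies d = U implies U = T  [min(1, 1−½+½)]
(d implies d) and d = T and U = U
((d implies d) and d) or a = U or F = U
(((d implies d) and d) or a) iff d = U iff U = T

T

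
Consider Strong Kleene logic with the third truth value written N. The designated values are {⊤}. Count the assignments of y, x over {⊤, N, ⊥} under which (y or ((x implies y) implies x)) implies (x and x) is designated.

4

Designated under: (y=⊤, x=⊤); (y=N, x=⊤); (y=⊥, x=⊤); (y=⊥, x=⊥).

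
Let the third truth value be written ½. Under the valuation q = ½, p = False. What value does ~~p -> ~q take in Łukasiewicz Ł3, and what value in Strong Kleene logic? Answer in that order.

True; True

In Łukasiewicz Ł3: ~p = ~False = True
~~p = ~True = False
~q = ~½ = ½
~~p -> ~q = False -> ½ = True
In Strong Kleene logic: ~p = ~False = True
~~p = ~True = False
~q = ~½ = ½
~~p -> ~q = False -> ½ = True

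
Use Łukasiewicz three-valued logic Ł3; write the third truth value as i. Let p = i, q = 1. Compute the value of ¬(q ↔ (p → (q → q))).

q → q = 1 → 1 = 1
p → (q → q) = i → 1 = 1  [min(1, 1−½+1)]
q ↔ (p → (q → q)) = 1 ↔ 1 = 1
¬(q ↔ (p → (q → q))) = ¬1 = 0

0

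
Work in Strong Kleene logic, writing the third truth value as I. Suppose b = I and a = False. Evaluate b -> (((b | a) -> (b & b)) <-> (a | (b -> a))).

b | a = I | False = I
b & b = I & I = I
(b | a) -> (b & b) = I -> I = I  [~I | I]
b -> a = I -> False = I
a | (b -> a) = False | I = I
((b | a) -> (b & b)) <-> (a | (b -> a)) = I <-> I = I
b -> (((b | a) -> (b & b)) <-> (a | (b -> a))) = I -> I = I

I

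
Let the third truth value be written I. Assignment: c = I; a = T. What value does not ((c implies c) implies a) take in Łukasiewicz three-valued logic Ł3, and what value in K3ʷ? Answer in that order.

In Łukasiewicz three-valued logic Ł3: c implies c = I implies I = T  [min(1, 1−½+½)]
(c implies c) implies a = T implies T = T
not ((c implies c) implies a) = not T = F
In K3ʷ: c implies c = I implies I = I
(c implies c) implies a = I implies T = I
not ((c implies c) implies a) = not I = I
They differ because Łukasiewicz three-valued logic Ł3 and K3ʷ treat I differently under the binary connectives.

F; I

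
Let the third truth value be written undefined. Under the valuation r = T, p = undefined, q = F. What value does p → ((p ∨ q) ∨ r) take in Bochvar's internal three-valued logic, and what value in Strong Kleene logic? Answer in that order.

undefined; T

In Bochvar's internal three-valued logic: p ∨ q = undefined ∨ F = undefined
(p ∨ q) ∨ r = undefined ∨ T = undefined
p → ((p ∨ q) ∨ r) = undefined → undefined = undefined  [any arg is the third value ⇒ result is the third value]
In Strong Kleene logic: p ∨ q = undefined ∨ F = undefined
(p ∨ q) ∨ r = undefined ∨ T = T
p → ((p ∨ q) ∨ r) = undefined → T = T  [¬undefined ∨ T]
They differ because Bochvar's internal three-valued logic and Strong Kleene logic treat undefined differently under the binary connectives.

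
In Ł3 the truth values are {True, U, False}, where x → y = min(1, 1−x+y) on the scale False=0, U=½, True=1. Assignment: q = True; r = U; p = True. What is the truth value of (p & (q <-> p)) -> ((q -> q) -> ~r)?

U

q <-> p = True <-> True = True
p & (q <-> p) = True & True = True
q -> q = True -> True = True
~r = ~U = U
(q -> q) -> ~r = True -> U = U  [min(1, 1−1+½)]
(p & (q <-> p)) -> ((q -> q) -> ~r) = True -> U = U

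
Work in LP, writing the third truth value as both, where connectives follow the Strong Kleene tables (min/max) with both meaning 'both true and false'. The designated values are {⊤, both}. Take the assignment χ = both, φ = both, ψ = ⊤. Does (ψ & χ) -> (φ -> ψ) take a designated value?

ψ & χ = ⊤ & both = both
φ -> ψ = both -> ⊤ = ⊤  [~both | ⊤]
(ψ & χ) -> (φ -> ψ) = both -> ⊤ = ⊤
⊤ ∈ {⊤, both}.

Yes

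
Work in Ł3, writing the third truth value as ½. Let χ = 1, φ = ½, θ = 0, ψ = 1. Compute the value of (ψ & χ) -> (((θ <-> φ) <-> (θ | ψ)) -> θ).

½

ψ & χ = 1 & 1 = 1
θ <-> φ = 0 <-> ½ = ½
θ | ψ = 0 | 1 = 1
(θ <-> φ) <-> (θ | ψ) = ½ <-> 1 = ½
((θ <-> φ) <-> (θ | ψ)) -> θ = ½ -> 0 = ½
(ψ & χ) -> (((θ <-> φ) <-> (θ | ψ)) -> θ) = 1 -> ½ = ½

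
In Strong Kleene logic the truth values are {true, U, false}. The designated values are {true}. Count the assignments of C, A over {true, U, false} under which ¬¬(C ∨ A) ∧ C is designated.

Designated under: (C=true, A=true); (C=true, A=U); (C=true, A=false).

3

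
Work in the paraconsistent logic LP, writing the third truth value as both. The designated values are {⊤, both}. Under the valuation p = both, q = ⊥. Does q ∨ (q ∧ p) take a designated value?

No

q ∧ p = ⊥ ∧ both = ⊥
q ∨ (q ∧ p) = ⊥ ∨ ⊥ = ⊥
⊥ ∉ {⊤, both}.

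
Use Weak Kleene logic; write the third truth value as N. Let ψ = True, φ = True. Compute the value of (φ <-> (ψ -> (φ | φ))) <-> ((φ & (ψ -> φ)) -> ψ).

φ | φ = True | True = True
ψ -> (φ | φ) = True -> True = True
φ <-> (ψ -> (φ | φ)) = True <-> True = True
ψ -> φ = True -> True = True
φ & (ψ -> φ) = True & True = True
(φ & (ψ -> φ)) -> ψ = True -> True = True
(φ <-> (ψ -> (φ | φ))) <-> ((φ & (ψ -> φ)) -> ψ) = True <-> True = True

True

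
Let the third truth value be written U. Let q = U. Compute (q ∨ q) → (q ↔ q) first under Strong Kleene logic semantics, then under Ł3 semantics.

In Strong Kleene logic: q ∨ q = U ∨ U = U
q ↔ q = U ↔ U = U
(q ∨ q) → (q ↔ q) = U → U = U  [¬U ∨ U]
In Ł3: q ∨ q = U ∨ U = U
q ↔ q = U ↔ U = true  [1 − |½−½|]
(q ∨ q) → (q ↔ q) = U → true = true
They differ because Strong Kleene logic and Ł3 treat U differently under implication.

U; true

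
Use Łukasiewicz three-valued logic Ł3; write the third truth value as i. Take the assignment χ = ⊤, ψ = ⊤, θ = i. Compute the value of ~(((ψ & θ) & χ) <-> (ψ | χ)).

i

ψ & θ = ⊤ & i = i
(ψ & θ) & χ = i & ⊤ = i
ψ | χ = ⊤ | ⊤ = ⊤
((ψ & θ) & χ) <-> (ψ | χ) = i <-> ⊤ = i  [1 − |½−1|]
~(((ψ & θ) & χ) <-> (ψ | χ)) = ~i = i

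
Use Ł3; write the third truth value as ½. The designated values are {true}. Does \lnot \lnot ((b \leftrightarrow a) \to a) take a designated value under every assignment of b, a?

No

Countermodel: b=½, a=½ gives ½, which is not designated.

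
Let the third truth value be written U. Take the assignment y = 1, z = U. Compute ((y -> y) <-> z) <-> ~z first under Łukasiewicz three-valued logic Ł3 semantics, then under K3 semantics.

In Łukasiewicz three-valued logic Ł3: y -> y = 1 -> 1 = 1
(y -> y) <-> z = 1 <-> U = U  [1 − |1−½|]
~z = ~U = U
((y -> y) <-> z) <-> ~z = U <-> U = 1
In K3: y -> y = 1 -> 1 = 1
(y -> y) <-> z = 1 <-> U = U
~z = ~U = U
((y -> y) <-> z) <-> ~z = U <-> U = U
They differ because Łukasiewicz three-valued logic Ł3 and K3 treat U differently under implication.

1; U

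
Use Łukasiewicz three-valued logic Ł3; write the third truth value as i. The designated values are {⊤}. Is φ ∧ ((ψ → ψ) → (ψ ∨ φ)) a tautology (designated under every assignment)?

No

Countermodel: φ=i, ψ=⊤ gives i, which is not designated.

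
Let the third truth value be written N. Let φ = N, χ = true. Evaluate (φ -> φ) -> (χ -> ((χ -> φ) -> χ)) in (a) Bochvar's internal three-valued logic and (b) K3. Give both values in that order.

In Bochvar's internal three-valued logic: φ -> φ = N -> N = N
χ -> φ = true -> N = N
(χ -> φ) -> χ = N -> true = N
χ -> ((χ -> φ) -> χ) = true -> N = N
(φ -> φ) -> (χ -> ((χ -> φ) -> χ)) = N -> N = N
In K3: φ -> φ = N -> N = N  [~N | N]
χ -> φ = true -> N = N
(χ -> φ) -> χ = N -> true = true
χ -> ((χ -> φ) -> χ) = true -> true = true
(φ -> φ) -> (χ -> ((χ -> φ) -> χ)) = N -> true = true
They differ because Bochvar's internal three-valued logic and K3 treat N differently under the binary connectives.

N; true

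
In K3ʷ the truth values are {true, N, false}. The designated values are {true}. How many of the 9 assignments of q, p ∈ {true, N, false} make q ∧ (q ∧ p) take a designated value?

Designated under: (q=true, p=true).

1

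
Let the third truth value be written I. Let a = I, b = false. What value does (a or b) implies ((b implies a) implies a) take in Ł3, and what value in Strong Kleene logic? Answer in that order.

In Ł3: a or b = I or false = I
b implies a = false implies I = true  [min(1, 1−0+½)]
(b implies a) implies a = true implies I = I
(a or b) implies ((b implies a) implies a) = I implies I = true
In Strong Kleene logic: a or b = I or false = I
b implies a = false implies I = true  [not false or I]
(b implies a) implies a = true implies I = I
(a or b) implies ((b implies a) implies a) = I implies I = I
They differ because Ł3 and Strong Kleene logic treat I differently under implication.

true; I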